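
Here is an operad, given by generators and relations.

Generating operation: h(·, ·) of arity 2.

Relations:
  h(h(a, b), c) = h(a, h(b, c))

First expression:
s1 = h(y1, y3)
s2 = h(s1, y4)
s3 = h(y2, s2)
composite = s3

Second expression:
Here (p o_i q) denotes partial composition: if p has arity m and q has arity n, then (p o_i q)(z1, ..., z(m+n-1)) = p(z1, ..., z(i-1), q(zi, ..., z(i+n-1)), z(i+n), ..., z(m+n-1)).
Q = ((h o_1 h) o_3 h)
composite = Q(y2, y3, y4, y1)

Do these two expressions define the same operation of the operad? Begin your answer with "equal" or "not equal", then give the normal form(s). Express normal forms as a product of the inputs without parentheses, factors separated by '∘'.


The first expression reduces to y2 ∘ y1 ∘ y3 ∘ y4
The second expression reduces to y2 ∘ y3 ∘ y4 ∘ y1
They disagree, so not equal.

not equal: they reduce to y2 ∘ y1 ∘ y3 ∘ y4 and y2 ∘ y3 ∘ y4 ∘ y1


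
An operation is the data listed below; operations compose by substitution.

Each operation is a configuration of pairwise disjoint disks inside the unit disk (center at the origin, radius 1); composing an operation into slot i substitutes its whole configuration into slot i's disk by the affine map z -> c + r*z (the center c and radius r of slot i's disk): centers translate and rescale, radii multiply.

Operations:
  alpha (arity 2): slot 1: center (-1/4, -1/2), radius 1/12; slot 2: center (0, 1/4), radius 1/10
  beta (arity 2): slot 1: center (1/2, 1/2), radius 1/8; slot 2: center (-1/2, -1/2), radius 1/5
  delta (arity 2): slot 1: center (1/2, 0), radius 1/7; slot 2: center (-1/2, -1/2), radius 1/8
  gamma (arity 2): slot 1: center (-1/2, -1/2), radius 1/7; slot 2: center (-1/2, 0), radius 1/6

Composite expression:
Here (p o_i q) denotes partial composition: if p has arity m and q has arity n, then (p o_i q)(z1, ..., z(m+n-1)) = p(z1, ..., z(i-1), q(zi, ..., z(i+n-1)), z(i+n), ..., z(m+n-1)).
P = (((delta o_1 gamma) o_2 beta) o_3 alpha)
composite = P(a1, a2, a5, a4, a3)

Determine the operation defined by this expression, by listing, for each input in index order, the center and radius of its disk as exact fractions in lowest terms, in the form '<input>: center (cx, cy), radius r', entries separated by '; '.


Below delta, radii multiply path by path; the a-disk centers shift.
for a1, the 2-step affine chain lands on center (3/7, -1/14), radius 1/49
for a2, the 3-step affine chain lands on center (37/84, 1/84), radius 1/336
for a5, the 4-step affine chain lands on center (349/840, -1/70), radius 1/2520
for a4, the 4-step affine chain lands on center (5/12, -3/280), radius 1/2100
for a3, the 1-step affine chain lands on center (-1/2, -1/2), radius 1/8

a1: center (3/7, -1/14), radius 1/49; a2: center (37/84, 1/84), radius 1/336; a3: center (-1/2, -1/2), radius 1/8; a4: center (5/12, -3/280), radius 1/2100; a5: center (349/840, -1/70), radius 1/2520


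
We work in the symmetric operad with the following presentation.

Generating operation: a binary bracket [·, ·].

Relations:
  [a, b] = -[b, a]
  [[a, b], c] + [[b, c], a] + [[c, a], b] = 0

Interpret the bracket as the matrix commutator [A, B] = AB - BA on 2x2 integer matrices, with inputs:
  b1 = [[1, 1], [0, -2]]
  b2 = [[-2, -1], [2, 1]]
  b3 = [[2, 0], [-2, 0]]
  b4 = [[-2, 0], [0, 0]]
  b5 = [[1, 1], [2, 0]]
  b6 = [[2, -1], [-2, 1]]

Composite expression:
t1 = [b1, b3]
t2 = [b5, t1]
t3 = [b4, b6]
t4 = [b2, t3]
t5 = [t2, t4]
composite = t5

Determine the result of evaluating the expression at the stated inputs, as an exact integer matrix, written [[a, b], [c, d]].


[[-108, -120], [240, 108]]

[b1, b3] = [[-2, -2], [6, 2]]
[b5, [b1, b3]] = [[10, 2], [-14, -10]]
[b4, b6] = [[0, 2], [-4, 0]]
[b2, [b4, b6]] = [[0, -6], [-12, 0]]
[[b5, [b1, b3]], [b2, [b4, b6]]] = [[-108, -120], [240, 108]]


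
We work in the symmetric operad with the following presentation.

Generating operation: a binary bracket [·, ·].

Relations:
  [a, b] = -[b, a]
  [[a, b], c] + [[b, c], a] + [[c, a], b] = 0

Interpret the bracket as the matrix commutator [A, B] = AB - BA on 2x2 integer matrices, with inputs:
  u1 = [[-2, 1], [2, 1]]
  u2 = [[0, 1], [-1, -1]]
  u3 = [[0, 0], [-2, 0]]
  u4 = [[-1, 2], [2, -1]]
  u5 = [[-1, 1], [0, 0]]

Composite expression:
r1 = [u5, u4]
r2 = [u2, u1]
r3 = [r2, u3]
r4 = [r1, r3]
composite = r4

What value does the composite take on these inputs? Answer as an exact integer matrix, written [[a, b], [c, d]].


[[-24, -32], [-80, 24]]

[u5, u4] = [[2, -2], [2, -2]]
[u2, u1] = [[3, 4], [1, -3]]
[[u2, u1], u3] = [[-8, 0], [12, 8]]
[[u5, u4], [[u2, u1], u3]] = [[-24, -32], [-80, 24]]


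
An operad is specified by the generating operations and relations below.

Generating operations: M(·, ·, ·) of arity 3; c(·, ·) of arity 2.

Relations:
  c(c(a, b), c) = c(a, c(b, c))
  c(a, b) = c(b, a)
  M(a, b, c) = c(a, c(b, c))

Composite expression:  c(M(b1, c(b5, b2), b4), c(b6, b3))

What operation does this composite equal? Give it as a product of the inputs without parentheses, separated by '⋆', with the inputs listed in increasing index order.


b1 ⋆ b2 ⋆ b3 ⋆ b4 ⋆ b5 ⋆ b6

Shape and order are irrelevant to c; the b-input set decides.
c(b5, b2) spells out as b5 ⋆ b2
M(b1, c(b5, b2), b4) spells out as b1 ⋆ b5 ⋆ b2 ⋆ b4
c(b6, b3) spells out as b6 ⋆ b3
c(M(b1, c(b5, b2), b4), c(b6, b3)) spells out as b1 ⋆ b5 ⋆ b2 ⋆ b4 ⋆ b6 ⋆ b3
sorting the factors by input index: b1 ⋆ b2 ⋆ b3 ⋆ b4 ⋆ b5 ⋆ b6


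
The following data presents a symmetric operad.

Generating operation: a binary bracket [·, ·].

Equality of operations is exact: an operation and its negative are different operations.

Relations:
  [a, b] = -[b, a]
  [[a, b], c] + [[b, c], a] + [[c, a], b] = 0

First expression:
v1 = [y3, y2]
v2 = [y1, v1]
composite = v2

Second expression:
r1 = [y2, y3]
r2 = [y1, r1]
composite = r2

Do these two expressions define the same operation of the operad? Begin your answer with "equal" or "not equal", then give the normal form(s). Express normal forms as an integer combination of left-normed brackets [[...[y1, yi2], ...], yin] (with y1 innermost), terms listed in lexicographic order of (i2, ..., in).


The first composite normalizes to -[[y1, y2], y3] + [[y1, y3], y2]
The second composite normalizes to [[y1, y2], y3] - [[y1, y3], y2]
They disagree, so not equal.

not equal; first: -[[y1, y2], y3] + [[y1, y3], y2]; second: [[y1, y2], y3] - [[y1, y3], y2]


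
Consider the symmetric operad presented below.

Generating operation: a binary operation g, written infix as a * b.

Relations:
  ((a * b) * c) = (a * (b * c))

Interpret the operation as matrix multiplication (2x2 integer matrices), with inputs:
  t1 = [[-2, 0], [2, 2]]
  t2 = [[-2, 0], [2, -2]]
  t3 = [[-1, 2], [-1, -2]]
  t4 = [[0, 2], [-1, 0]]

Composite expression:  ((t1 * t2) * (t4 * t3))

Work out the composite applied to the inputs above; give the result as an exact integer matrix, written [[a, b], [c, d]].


[[-8, -16], [-4, 8]]

(t1 * t2) = [[4, 0], [0, -4]]
(t4 * t3) = [[-2, -4], [1, -2]]
((t1 * t2) * (t4 * t3)) = [[-8, -16], [-4, 8]]


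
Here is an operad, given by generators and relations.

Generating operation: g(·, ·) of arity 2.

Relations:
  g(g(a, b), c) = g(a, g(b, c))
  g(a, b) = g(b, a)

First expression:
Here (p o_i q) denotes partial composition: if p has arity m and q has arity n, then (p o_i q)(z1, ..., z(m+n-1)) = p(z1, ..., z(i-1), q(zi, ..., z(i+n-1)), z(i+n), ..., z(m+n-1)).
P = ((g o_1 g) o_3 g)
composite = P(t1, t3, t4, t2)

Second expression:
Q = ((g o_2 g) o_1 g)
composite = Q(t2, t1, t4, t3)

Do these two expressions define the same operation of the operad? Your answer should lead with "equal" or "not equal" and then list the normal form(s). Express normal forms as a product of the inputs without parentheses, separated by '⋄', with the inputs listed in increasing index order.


equal: each reduces to t1 ⋄ t2 ⋄ t3 ⋄ t4

The first expression, normalized: t1 ⋄ t2 ⋄ t3 ⋄ t4
The second expression, normalized: t1 ⋄ t2 ⋄ t3 ⋄ t4
One common form — equal.


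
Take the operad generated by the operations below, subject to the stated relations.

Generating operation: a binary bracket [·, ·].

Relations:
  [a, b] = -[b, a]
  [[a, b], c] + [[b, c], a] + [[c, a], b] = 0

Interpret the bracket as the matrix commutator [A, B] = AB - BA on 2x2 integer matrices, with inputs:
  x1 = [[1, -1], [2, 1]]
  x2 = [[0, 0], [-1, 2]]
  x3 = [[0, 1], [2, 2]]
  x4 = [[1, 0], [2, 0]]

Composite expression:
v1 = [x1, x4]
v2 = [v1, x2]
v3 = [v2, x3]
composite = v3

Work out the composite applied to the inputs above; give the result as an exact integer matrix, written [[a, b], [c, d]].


[[12, 2], [20, -12]]

[x1, x4] = [[-2, 1], [2, 2]]
[[x1, x4], x2] = [[-1, 2], [-8, 1]]
[[[x1, x4], x2], x3] = [[12, 2], [20, -12]]


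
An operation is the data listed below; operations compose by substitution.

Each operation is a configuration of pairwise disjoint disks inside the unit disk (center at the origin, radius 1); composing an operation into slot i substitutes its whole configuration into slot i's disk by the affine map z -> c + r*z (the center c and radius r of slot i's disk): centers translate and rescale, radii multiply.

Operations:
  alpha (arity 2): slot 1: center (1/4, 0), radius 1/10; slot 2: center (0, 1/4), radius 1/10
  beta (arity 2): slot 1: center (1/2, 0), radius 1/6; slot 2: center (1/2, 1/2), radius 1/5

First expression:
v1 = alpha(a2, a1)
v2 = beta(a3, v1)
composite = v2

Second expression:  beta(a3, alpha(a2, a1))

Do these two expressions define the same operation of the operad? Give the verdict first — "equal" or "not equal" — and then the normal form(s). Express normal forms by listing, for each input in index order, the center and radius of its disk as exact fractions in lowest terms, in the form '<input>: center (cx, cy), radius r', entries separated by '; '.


Normal form of the first expression: a1: center (1/2, 11/20), radius 1/50; a2: center (11/20, 1/2), radius 1/50; a3: center (1/2, 0), radius 1/6
Normal form of the second expression: a1: center (1/2, 11/20), radius 1/50; a2: center (11/20, 1/2), radius 1/50; a3: center (1/2, 0), radius 1/6
Identical normal forms: equal.

equal; the common form is a1: center (1/2, 11/20), radius 1/50; a2: center (11/20, 1/2), radius 1/50; a3: center (1/2, 0), radius 1/6


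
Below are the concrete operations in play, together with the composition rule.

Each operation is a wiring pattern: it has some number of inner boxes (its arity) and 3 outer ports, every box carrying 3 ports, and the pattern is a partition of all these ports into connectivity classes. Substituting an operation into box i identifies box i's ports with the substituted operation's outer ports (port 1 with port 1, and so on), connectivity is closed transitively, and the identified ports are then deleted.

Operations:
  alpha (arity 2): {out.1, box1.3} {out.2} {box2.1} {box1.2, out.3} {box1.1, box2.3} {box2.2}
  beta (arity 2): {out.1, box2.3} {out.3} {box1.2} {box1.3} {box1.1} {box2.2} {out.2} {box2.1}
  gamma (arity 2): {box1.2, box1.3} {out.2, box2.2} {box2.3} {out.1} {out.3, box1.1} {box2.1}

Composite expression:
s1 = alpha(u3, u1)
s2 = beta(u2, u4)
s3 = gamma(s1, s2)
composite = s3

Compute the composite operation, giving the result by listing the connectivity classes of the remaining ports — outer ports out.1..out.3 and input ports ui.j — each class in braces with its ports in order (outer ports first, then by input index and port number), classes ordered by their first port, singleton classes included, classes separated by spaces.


{out.1} {out.2} {out.3, u3.3} {u1.1} {u1.2} {u1.3, u3.1} {u2.1} {u2.2} {u2.3} {u3.2} {u4.1} {u4.2} {u4.3}

Reachability decides: close wires over gamma-identified ports.
alpha over (u3, u1) gives {out.1, u3.3} {out.2} {out.3, u3.2} {u1.1} {u1.2} {u1.3, u3.1}, out.j being that stage's outer ports
beta over (u2, u4) gives {out.1, u4.3} {out.2} {out.3} {u2.1} {u2.2} {u2.3} {u4.1} {u4.2}, out.j being that stage's outer ports
gamma over (u3, u1, u2, u4) gives {out.1} {out.2} {out.3, u3.3} {u1.1} {u1.2} {u1.3, u3.1} {u2.1} {u2.2} {u2.3} {u3.2} {u4.1} {u4.2} {u4.3}, out.j being that stage's outer ports


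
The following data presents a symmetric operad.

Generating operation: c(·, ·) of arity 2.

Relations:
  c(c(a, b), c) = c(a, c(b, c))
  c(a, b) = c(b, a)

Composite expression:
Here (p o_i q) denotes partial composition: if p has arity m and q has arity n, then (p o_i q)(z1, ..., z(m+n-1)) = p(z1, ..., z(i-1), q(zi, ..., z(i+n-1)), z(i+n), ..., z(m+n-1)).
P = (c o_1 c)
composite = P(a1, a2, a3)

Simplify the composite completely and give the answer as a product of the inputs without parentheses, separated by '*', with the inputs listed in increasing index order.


Reordering under c is free, so list the a-inputs canonically.
c(a1, a2) linearizes to a1 * a2
c(c(a1, a2), a3) linearizes to a1 * a2 * a3
commutativity sorts the factors: a1 * a2 * a3

a1 * a2 * a3


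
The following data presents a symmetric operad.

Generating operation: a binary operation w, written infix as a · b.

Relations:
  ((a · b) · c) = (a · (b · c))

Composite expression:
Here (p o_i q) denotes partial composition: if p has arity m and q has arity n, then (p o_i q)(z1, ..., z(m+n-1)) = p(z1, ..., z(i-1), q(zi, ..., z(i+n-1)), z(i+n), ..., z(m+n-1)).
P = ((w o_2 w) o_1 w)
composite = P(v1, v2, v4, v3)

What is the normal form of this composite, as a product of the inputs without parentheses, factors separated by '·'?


v1 · v2 · v4 · v3

Key point: w is associative — brackets drop, the v-order remains.
(v1 · v2) spells out as v1 · v2
(v4 · v3) spells out as v4 · v3
((v1 · v2) · (v4 · v3)) spells out as v1 · v2 · v4 · v3


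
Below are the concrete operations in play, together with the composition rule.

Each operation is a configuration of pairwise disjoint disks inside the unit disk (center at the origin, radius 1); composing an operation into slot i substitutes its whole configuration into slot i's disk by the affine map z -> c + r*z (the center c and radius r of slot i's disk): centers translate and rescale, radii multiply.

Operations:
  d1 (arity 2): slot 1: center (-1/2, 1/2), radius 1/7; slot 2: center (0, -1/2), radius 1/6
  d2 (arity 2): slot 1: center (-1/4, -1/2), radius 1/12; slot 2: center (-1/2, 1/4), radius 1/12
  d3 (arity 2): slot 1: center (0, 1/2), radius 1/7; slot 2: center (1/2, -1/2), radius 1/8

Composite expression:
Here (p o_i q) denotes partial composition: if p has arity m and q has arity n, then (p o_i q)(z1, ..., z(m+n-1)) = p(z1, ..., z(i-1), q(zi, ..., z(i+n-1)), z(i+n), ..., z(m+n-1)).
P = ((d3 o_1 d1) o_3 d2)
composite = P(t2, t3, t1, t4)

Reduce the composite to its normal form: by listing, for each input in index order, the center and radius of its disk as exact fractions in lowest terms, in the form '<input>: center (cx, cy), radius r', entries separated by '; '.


t1: center (15/32, -9/16), radius 1/96; t2: center (-1/14, 4/7), radius 1/49; t3: center (0, 3/7), radius 1/42; t4: center (7/16, -15/32), radius 1/96

Follow each t-input down from d3: c' goes to c + r*c', radius to r*r'.
t2 passes through 2 substitutions, ending at center (-1/14, 4/7), radius 1/49
t3 passes through 2 substitutions, ending at center (0, 3/7), radius 1/42
t1 passes through 2 substitutions, ending at center (15/32, -9/16), radius 1/96
t4 passes through 2 substitutions, ending at center (7/16, -15/32), radius 1/96


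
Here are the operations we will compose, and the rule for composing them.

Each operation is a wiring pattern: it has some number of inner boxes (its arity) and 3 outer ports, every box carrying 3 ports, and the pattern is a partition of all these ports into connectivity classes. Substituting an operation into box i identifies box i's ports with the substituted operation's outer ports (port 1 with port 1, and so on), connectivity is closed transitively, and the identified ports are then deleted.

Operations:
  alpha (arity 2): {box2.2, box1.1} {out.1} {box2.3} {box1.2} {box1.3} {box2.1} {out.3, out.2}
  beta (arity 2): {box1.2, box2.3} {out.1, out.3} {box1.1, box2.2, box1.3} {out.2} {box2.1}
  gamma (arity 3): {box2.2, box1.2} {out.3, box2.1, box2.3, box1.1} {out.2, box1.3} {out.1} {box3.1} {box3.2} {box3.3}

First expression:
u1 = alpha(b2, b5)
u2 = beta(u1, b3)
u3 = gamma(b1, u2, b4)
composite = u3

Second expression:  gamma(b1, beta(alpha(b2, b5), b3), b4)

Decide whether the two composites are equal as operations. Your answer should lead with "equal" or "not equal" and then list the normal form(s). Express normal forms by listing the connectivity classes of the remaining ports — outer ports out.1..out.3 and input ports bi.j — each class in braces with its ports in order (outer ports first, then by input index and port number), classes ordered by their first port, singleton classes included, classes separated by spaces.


Normal form of the first expression: {out.1} {out.2, b1.3} {out.3, b1.1} {b1.2} {b2.1, b5.2} {b2.2} {b2.3} {b3.1} {b3.2, b3.3} {b4.1} {b4.2} {b4.3} {b5.1} {b5.3}
Normal form of the second expression: {out.1} {out.2, b1.3} {out.3, b1.1} {b1.2} {b2.1, b5.2} {b2.2} {b2.3} {b3.1} {b3.2, b3.3} {b4.1} {b4.2} {b4.3} {b5.1} {b5.3}
Both agree, so they are equal.

equal; both compose to {out.1} {out.2, b1.3} {out.3, b1.1} {b1.2} {b2.1, b5.2} {b2.2} {b2.3} {b3.1} {b3.2, b3.3} {b4.1} {b4.2} {b4.3} {b5.1} {b5.3}


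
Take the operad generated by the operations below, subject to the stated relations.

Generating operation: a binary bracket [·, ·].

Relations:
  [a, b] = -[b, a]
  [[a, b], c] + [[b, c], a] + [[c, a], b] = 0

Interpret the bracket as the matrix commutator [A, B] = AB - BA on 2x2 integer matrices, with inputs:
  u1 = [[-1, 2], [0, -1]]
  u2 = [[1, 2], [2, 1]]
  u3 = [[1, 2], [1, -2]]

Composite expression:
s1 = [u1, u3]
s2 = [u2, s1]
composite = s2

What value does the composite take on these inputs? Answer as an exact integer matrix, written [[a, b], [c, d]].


[[12, -8], [8, -12]]

[u1, u3] = [[2, -6], [0, -2]]
[u2, [u1, u3]] = [[12, -8], [8, -12]]


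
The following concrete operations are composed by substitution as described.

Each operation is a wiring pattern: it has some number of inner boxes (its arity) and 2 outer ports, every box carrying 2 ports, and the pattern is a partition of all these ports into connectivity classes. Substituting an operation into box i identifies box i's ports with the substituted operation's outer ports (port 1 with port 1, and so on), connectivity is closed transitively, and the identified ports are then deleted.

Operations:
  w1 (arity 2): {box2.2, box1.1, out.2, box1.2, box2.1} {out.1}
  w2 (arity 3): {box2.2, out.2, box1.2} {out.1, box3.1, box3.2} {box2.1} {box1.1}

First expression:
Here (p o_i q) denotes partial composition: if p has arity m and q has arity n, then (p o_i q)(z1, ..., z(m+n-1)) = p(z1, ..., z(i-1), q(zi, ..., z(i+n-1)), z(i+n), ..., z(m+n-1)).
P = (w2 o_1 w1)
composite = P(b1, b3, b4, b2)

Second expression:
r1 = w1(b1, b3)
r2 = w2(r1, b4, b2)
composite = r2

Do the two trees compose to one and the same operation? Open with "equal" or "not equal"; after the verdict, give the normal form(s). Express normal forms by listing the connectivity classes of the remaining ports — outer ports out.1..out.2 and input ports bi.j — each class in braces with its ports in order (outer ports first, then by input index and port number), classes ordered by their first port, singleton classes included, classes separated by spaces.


equal — both sides give {out.1, b2.1, b2.2} {out.2, b1.1, b1.2, b3.1, b3.2, b4.2} {b4.1}

Normal form of the first expression: {out.1, b2.1, b2.2} {out.2, b1.1, b1.2, b3.1, b3.2, b4.2} {b4.1}
Normal form of the second expression: {out.1, b2.1, b2.2} {out.2, b1.1, b1.2, b3.1, b3.2, b4.2} {b4.1}
The normal forms match — equal.


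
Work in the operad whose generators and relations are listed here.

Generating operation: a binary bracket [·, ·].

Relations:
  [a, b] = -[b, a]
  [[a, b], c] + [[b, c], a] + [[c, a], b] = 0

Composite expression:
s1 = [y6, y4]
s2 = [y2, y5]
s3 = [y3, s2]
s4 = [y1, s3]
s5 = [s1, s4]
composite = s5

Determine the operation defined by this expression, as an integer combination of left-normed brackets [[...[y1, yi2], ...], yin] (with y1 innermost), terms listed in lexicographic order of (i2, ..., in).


-[[[[[y1, y2], y5], y3], y4], y6] + [[[[[y1, y2], y5], y3], y6], y4] + [[[[[y1, y3], y2], y5], y4], y6] - [[[[[y1, y3], y2], y5], y6], y4] - [[[[[y1, y3], y5], y2], y4], y6] + [[[[[y1, y3], y5], y2], y6], y4] + [[[[[y1, y5], y2], y3], y4], y6] - [[[[[y1, y5], y2], y3], y6], y4]

In the tensor algebra, words opening y1 carry the y1-anchored form.
Composite bracket: [[y6, y4], [y1, [y3, [y2, y5]]]]
The bracket unfolds into 32 signed words via [a, b] = ab - ba (2^5 = 32).
The y1-initial words carry the normal form:
  word y1y2y5y3y4y6 has sign -1, contributing -[[[[[y1, y2], y5], y3], y4], y6]
  word y1y2y5y3y6y4 has sign +1, contributing +[[[[[y1, y2], y5], y3], y6], y4]
  word y1y3y2y5y4y6 has sign +1, contributing +[[[[[y1, y3], y2], y5], y4], y6]
  word y1y3y2y5y6y4 has sign -1, contributing -[[[[[y1, y3], y2], y5], y6], y4]
  word y1y3y5y2y4y6 has sign -1, contributing -[[[[[y1, y3], y5], y2], y4], y6]
  word y1y3y5y2y6y4 has sign +1, contributing +[[[[[y1, y3], y5], y2], y6], y4]
  word y1y5y2y3y4y6 has sign +1, contributing +[[[[[y1, y5], y2], y3], y4], y6]
  word y1y5y2y3y6y4 has sign -1, contributing -[[[[[y1, y5], y2], y3], y6], y4]


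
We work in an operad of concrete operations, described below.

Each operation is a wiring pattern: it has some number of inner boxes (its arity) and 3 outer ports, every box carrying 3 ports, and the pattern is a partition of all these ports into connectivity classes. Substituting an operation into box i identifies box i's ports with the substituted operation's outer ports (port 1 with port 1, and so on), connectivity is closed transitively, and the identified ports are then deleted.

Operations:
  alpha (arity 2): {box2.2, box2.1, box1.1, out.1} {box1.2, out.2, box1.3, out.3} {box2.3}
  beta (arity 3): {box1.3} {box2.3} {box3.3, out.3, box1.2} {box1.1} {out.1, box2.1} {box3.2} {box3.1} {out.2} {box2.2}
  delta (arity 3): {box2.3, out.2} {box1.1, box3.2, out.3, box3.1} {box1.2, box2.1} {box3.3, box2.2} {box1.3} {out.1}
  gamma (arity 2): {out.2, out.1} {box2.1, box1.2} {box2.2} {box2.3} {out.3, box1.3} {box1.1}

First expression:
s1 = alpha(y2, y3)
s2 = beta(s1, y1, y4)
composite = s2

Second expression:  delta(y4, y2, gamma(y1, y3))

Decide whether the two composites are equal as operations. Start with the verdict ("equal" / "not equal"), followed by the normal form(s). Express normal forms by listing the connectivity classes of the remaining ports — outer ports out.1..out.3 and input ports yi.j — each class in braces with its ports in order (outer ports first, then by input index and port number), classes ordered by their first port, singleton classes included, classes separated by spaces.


The first expression, normalized: {out.1, y1.1} {out.2} {out.3, y2.2, y2.3, y4.3} {y1.2} {y1.3} {y2.1, y3.1, y3.2} {y3.3} {y4.1} {y4.2}
The second expression, normalized: {out.1} {out.2, y2.3} {out.3, y4.1} {y1.1} {y1.2, y3.1} {y1.3, y2.2} {y2.1, y4.2} {y3.2} {y3.3} {y4.3}
The normal forms differ: not equal.

not equal — first {out.1, y1.1} {out.2} {out.3, y2.2, y2.3, y4.3} {y1.2} {y1.3} {y2.1, y3.1, y3.2} {y3.3} {y4.1} {y4.2}, second {out.1} {out.2, y2.3} {out.3, y4.1} {y1.1} {y1.2, y3.1} {y1.3, y2.2} {y2.1, y4.2} {y3.2} {y3.3} {y4.3}


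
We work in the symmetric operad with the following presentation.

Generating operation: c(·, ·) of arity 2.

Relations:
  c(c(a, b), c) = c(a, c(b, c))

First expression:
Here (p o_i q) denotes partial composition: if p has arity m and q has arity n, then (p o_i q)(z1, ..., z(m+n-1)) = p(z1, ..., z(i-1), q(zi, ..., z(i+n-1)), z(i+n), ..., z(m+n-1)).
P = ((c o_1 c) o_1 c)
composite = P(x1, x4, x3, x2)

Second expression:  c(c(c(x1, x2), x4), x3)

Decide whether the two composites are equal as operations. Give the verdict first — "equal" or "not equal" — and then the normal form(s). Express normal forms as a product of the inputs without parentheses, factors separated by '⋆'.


not equal; first: x1 ⋆ x4 ⋆ x3 ⋆ x2; second: x1 ⋆ x2 ⋆ x4 ⋆ x3


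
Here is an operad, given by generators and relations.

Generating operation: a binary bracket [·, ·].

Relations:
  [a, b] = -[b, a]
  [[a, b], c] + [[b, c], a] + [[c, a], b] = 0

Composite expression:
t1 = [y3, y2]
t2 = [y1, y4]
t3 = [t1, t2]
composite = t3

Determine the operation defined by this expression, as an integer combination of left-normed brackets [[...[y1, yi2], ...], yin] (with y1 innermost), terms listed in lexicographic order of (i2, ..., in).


[[[y1, y4], y2], y3] - [[[y1, y4], y3], y2]

Left-normed coefficients sit on the y1-initial expansion words.
Composite bracket: [[y3, y2], [y1, y4]]
Expanding via [a, b] = ab - ba: 8 signed words (2^3 = 8).
Collect the words opening with y1:
  from y1y4y2y3, sign +1: term +[[[y1, y4], y2], y3]
  from y1y4y3y2, sign -1: term -[[[y1, y4], y3], y2]


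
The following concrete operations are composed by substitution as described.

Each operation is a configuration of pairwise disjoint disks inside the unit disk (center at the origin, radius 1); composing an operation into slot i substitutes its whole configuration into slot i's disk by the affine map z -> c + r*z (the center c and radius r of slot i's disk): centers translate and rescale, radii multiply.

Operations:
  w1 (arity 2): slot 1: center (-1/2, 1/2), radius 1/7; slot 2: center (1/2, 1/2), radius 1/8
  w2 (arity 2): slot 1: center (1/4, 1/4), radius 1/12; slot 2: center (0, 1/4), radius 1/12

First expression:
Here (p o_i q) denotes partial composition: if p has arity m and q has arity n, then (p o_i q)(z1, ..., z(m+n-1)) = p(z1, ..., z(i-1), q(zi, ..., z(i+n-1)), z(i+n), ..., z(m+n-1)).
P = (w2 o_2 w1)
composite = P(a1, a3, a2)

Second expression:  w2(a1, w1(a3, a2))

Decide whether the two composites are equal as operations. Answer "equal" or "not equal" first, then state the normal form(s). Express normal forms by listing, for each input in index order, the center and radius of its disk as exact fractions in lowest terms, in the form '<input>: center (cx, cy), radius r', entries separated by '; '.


Normal form of the first expression: a1: center (1/4, 1/4), radius 1/12; a2: center (1/24, 7/24), radius 1/96; a3: center (-1/24, 7/24), radius 1/84
Normal form of the second expression: a1: center (1/4, 1/4), radius 1/12; a2: center (1/24, 7/24), radius 1/96; a3: center (-1/24, 7/24), radius 1/84
The normal forms match — equal.

equal; the common form is a1: center (1/4, 1/4), radius 1/12; a2: center (1/24, 7/24), radius 1/96; a3: center (-1/24, 7/24), radius 1/84


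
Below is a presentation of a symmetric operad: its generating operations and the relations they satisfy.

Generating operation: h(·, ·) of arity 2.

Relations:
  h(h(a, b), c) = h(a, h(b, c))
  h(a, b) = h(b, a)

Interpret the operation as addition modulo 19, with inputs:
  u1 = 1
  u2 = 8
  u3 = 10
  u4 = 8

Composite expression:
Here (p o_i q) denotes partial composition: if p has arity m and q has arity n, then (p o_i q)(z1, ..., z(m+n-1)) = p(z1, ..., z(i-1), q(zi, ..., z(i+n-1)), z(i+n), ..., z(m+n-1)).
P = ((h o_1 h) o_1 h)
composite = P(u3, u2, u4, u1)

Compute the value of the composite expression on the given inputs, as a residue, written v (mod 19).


h(u3, u2) = 18
h(h(u3, u2), u4) = 7
h(h(h(u3, u2), u4), u1) = 8

8 (mod 19)


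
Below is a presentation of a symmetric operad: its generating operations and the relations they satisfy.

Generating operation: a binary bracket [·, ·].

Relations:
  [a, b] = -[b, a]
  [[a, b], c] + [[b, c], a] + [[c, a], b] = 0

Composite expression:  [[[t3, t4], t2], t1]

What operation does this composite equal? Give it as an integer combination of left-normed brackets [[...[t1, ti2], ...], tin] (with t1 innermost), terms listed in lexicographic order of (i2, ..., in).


[[[t1, t2], t3], t4] - [[[t1, t2], t4], t3] - [[[t1, t3], t4], t2] + [[[t1, t4], t3], t2]

Expand each bracket as ab - ba; the t1-initial words give the coefficients.
Composite bracket: [[[t3, t4], t2], t1]
Expanding via [a, b] = ab - ba: 8 signed words (2^3 = 8).
Keep just the words that open with t1:
  t1t2t3t4 (sign +1) contributes +[[[t1, t2], t3], t4]
  t1t2t4t3 (sign -1) contributes -[[[t1, t2], t4], t3]
  t1t3t4t2 (sign -1) contributes -[[[t1, t3], t4], t2]
  t1t4t3t2 (sign +1) contributes +[[[t1, t4], t3], t2]


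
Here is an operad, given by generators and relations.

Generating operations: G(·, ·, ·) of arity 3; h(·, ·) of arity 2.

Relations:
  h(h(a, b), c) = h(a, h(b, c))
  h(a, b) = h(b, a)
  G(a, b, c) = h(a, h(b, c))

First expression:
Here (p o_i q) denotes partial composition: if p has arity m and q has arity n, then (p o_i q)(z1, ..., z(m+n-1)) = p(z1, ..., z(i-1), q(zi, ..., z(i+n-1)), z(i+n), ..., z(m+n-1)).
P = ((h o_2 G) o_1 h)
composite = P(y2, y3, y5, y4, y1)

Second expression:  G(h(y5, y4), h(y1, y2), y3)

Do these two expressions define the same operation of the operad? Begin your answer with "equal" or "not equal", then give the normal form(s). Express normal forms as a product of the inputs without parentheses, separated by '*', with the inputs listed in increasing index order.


equal; the common form is y1 * y2 * y3 * y4 * y5

The first expression reduces to y1 * y2 * y3 * y4 * y5
The second expression reduces to y1 * y2 * y3 * y4 * y5
Both agree, so they are equal.


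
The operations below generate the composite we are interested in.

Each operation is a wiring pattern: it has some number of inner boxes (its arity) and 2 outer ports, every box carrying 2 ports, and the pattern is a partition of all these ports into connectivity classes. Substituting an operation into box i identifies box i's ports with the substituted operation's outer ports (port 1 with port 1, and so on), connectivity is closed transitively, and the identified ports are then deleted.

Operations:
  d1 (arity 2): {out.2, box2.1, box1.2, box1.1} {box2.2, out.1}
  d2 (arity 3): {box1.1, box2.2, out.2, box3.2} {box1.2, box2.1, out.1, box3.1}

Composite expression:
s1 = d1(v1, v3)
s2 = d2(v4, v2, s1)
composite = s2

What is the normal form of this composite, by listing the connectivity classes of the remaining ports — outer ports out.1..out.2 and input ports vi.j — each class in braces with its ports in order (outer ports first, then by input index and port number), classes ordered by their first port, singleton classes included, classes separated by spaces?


{out.1, v2.1, v3.2, v4.2} {out.2, v1.1, v1.2, v2.2, v3.1, v4.1}

Substituting into d2 glues patterns; closure does the rest.
after d1, the pattern on (v1, v3) reads {out.1, v3.2} {out.2, v1.1, v1.2, v3.1} (out.j = its outer ports)
after d2, the pattern on (v4, v2, v1, v3) reads {out.1, v2.1, v3.2, v4.2} {out.2, v1.1, v1.2, v2.2, v3.1, v4.1} (out.j = its outer ports)


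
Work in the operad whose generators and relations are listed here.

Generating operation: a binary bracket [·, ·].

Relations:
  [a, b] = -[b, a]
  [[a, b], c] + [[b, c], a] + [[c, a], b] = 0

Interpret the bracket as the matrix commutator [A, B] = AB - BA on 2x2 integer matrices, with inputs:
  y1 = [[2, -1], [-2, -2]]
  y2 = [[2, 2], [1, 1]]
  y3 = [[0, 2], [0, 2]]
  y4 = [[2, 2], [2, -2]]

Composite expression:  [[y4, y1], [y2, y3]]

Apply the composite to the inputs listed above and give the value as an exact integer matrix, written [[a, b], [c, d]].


[[-72, -72], [-72, 72]]

[y4, y1] = [[-2, -12], [16, 2]]
[y2, y3] = [[-2, 6], [-2, 2]]
[[y4, y1], [y2, y3]] = [[-72, -72], [-72, 72]]


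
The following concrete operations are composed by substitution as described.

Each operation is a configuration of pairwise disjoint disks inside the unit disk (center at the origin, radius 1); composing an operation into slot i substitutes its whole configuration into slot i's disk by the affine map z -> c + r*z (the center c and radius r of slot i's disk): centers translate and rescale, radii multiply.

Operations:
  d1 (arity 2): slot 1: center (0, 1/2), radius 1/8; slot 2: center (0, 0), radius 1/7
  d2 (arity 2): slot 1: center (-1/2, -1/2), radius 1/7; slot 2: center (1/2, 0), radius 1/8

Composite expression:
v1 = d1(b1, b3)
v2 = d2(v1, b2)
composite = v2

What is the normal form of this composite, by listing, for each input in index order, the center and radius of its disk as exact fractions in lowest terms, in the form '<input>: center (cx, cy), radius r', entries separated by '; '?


b1: center (-1/2, -3/7), radius 1/56; b2: center (1/2, 0), radius 1/8; b3: center (-1/2, -1/2), radius 1/49

Affine substitution under d2: radii multiply and b-centers shift.
for b1, the 2-step affine chain lands on center (-1/2, -3/7), radius 1/56
for b3, the 2-step affine chain lands on center (-1/2, -1/2), radius 1/49
for b2, the 1-step affine chain lands on center (1/2, 0), radius 1/8


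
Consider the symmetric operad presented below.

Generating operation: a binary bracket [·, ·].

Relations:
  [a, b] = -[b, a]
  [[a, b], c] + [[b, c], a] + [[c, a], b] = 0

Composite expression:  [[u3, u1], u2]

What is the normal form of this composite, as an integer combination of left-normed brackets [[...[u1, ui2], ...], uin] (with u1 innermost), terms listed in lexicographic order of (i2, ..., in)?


-[[u1, u3], u2]

In the tensor algebra, words opening u1 carry the u1-anchored form.
Composite bracket: [[u3, u1], u2]
Applying ab - ba throughout gives 4 signed words (2^2 = 4).
Words beginning with u1 determine it all:
  sign of u1u3u2 is -1, so it contributes -[[u1, u3], u2]


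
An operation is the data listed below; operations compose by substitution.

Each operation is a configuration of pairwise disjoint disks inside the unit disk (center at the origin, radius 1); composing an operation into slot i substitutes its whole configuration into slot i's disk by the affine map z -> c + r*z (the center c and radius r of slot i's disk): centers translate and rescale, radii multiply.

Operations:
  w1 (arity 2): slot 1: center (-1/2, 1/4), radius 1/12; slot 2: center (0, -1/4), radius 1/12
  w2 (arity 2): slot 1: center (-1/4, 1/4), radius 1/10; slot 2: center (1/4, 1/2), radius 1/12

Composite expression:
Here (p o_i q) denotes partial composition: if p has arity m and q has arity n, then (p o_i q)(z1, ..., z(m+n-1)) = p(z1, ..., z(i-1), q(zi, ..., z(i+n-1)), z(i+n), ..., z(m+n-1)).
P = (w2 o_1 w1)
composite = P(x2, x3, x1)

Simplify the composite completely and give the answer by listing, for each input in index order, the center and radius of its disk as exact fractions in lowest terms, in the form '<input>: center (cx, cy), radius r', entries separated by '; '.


x1: center (1/4, 1/2), radius 1/12; x2: center (-3/10, 11/40), radius 1/120; x3: center (-1/4, 9/40), radius 1/120

Below w2, radii multiply path by path; the x-disk centers shift.
for x2, the 2-step affine chain lands on center (-3/10, 11/40), radius 1/120
for x3, the 2-step affine chain lands on center (-1/4, 9/40), radius 1/120
for x1, the 1-step affine chain lands on center (1/4, 1/2), radius 1/12


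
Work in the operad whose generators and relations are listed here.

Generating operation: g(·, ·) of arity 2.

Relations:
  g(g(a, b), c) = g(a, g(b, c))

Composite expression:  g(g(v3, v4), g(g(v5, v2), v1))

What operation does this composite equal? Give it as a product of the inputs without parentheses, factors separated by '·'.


Associativity of g dissolves the nesting; only the v-input order survives.
g(v3, v4) reduces to v3 · v4
g(v5, v2) reduces to v5 · v2
g(g(v5, v2), v1) reduces to v5 · v2 · v1
g(g(v3, v4), g(g(v5, v2), v1)) reduces to v3 · v4 · v5 · v2 · v1

v3 · v4 · v5 · v2 · v1


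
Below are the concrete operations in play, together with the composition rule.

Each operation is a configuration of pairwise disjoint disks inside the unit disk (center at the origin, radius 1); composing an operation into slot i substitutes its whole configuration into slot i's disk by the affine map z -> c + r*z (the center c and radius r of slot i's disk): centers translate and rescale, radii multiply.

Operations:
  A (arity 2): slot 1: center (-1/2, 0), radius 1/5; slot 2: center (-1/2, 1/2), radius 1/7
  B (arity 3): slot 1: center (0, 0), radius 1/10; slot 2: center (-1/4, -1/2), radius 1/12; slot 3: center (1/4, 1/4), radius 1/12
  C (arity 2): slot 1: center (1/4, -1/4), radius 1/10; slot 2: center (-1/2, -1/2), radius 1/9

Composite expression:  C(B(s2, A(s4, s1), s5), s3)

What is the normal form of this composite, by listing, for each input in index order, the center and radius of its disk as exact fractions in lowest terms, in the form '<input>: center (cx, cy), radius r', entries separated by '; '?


s1: center (53/240, -71/240), radius 1/840; s2: center (1/4, -1/4), radius 1/100; s3: center (-1/2, -1/2), radius 1/9; s4: center (53/240, -3/10), radius 1/600; s5: center (11/40, -9/40), radius 1/120

Below C, radii multiply path by path; the s-disk centers shift.
for s2, the 2-step affine chain lands on center (1/4, -1/4), radius 1/100
for s4, the 3-step affine chain lands on center (53/240, -3/10), radius 1/600
for s1, the 3-step affine chain lands on center (53/240, -71/240), radius 1/840
for s5, the 2-step affine chain lands on center (11/40, -9/40), radius 1/120
for s3, the 1-step affine chain lands on center (-1/2, -1/2), radius 1/9


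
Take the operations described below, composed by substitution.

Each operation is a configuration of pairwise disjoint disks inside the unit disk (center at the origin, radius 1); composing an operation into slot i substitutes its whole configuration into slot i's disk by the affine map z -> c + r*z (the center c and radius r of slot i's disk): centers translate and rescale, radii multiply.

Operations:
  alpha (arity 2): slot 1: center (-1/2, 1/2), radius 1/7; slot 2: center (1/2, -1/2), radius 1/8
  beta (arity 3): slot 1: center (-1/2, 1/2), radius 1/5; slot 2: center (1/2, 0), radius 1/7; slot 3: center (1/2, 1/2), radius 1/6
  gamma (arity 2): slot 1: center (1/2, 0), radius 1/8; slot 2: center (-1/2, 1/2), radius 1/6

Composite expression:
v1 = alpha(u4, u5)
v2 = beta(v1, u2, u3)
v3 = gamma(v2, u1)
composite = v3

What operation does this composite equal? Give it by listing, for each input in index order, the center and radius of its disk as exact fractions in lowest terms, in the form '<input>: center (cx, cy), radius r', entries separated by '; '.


u1: center (-1/2, 1/2), radius 1/6; u2: center (9/16, 0), radius 1/56; u3: center (9/16, 1/16), radius 1/48; u4: center (17/40, 3/40), radius 1/280; u5: center (9/20, 1/20), radius 1/320

Below gamma, radii multiply path by path; the u-disk centers shift.
input u4: composing its 3 substitution steps yields center (17/40, 3/40), radius 1/280
input u5: composing its 3 substitution steps yields center (9/20, 1/20), radius 1/320
input u2: composing its 2 substitution steps yields center (9/16, 0), radius 1/56
input u3: composing its 2 substitution steps yields center (9/16, 1/16), radius 1/48
input u1: composing its 1 substitution step yields center (-1/2, 1/2), radius 1/6


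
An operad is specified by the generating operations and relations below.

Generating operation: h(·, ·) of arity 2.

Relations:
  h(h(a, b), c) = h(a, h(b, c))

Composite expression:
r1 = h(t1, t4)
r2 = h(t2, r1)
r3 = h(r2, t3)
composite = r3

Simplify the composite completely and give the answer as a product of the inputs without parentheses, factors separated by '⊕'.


t2 ⊕ t1 ⊕ t4 ⊕ t3


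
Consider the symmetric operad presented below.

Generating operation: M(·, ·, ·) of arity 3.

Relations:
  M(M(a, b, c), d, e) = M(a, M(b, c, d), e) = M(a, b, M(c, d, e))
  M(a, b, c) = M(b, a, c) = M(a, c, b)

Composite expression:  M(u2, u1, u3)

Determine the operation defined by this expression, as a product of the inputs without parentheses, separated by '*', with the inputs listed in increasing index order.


u1 * u2 * u3


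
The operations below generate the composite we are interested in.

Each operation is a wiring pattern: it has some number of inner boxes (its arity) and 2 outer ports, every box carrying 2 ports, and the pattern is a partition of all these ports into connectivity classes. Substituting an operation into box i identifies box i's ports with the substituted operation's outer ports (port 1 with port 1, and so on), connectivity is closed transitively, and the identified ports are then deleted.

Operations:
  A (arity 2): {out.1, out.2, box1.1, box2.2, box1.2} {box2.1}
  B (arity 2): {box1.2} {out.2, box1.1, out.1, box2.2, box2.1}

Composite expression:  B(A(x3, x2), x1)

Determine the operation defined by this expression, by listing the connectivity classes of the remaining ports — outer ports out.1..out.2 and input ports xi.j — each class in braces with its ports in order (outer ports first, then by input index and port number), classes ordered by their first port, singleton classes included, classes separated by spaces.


{out.1, out.2, x1.1, x1.2, x2.2, x3.1, x3.2} {x2.1}

Reachability decides: close wires over B-identified ports.
A over (x3, x2) gives {out.1, out.2, x2.2, x3.1, x3.2} {x2.1}, out.j being that stage's outer ports
B over (x3, x2, x1) gives {out.1, out.2, x1.1, x1.2, x2.2, x3.1, x3.2} {x2.1}, out.j being that stage's outer ports
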